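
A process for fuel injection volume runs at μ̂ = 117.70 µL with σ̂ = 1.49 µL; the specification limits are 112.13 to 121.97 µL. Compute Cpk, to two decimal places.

Cpu = (USL − μ̂) / (3σ̂) = (121.97 − 117.70) / (3 × 1.49) = 0.9553; Cpl = (μ̂ − LSL) / (3σ̂) = (117.70 − 112.13) / (3 × 1.49) = 1.2461; Cpk = min(Cpu, Cpl) = 0.9553

0.96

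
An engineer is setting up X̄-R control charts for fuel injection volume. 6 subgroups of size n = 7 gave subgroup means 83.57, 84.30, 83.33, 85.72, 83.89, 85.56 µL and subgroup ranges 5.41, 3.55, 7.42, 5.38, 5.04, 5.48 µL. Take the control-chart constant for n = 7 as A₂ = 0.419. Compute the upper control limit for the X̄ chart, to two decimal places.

X̄̄ = (83.57 + 84.30 + 83.33 + 85.72 + 83.89 + 85.56) / 6 = 506.3700 / 6 = 84.3950
R̄ = (5.41 + 3.55 + 7.42 + 5.38 + 5.04 + 5.48) / 6 = 32.2800 / 6 = 5.3800
UCL = X̄̄ + A₂·R̄ = 84.3950 + 0.419 × 5.3800 = 86.6492

86.65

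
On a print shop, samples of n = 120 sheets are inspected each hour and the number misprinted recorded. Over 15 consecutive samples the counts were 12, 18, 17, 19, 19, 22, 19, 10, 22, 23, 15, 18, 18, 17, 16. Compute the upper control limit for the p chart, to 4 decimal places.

p̄ = Σdᵢ / (k·n) = 265 / (15 × 120) = 0.14722
UCL = p̄ + 3·√(p̄(1−p̄)/n) = 0.14722 + 3 × √(0.14722×0.85278/120) = 0.14722 + 3 × 0.03235 = 0.24426

0.2443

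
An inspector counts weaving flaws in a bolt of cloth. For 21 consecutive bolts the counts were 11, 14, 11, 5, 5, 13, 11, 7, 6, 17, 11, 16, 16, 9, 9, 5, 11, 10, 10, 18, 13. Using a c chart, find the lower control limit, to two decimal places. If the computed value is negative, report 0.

0.97

c̄ = (11 + 14 + 11 + 5 + 5 + 13 + 11 + 7 + 6 + 17 + 11 + 16 + 16 + 9 + 9 + 5 + 11 + 10 + 10 + 18 + 13) / 21 = 228 / 21 = 10.8571
LCL = c̄ − 3√c̄ = 10.8571 − 3 × 3.2950 = 0.9721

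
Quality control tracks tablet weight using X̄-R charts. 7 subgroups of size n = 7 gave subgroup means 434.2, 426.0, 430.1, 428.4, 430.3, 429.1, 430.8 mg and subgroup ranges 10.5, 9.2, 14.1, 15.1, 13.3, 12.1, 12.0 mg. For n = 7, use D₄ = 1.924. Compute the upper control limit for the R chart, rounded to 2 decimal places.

R̄ = (10.5 + 9.2 + 14.1 + 15.1 + 13.3 + 12.1 + 12.0) / 7 = 86.3000 / 7 = 12.3286
UCL_R = D₄·R̄ = 1.924 × 12.3286 = 23.7202

23.72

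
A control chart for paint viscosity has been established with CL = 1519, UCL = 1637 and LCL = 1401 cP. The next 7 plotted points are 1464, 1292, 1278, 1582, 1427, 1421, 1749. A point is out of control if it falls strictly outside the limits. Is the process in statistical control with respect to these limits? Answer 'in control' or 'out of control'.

Compare each point to [1401, 1637]: sample 2 = 1292 < LCL; sample 3 = 1278 < LCL; sample 7 = 1749 > UCL.

out of control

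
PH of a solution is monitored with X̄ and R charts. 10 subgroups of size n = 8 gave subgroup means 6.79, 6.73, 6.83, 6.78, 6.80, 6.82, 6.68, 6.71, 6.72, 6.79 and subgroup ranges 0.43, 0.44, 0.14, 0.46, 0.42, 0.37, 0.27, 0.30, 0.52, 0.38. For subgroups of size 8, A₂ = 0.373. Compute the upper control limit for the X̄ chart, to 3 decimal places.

X̄̄ = (6.79 + 6.73 + 6.83 + 6.78 + 6.80 + 6.82 + 6.68 + 6.71 + 6.72 + 6.79) / 10 = 67.6500 / 10 = 6.7650
R̄ = (0.43 + 0.44 + 0.14 + 0.46 + 0.42 + 0.37 + 0.27 + 0.30 + 0.52 + 0.38) / 10 = 3.7300 / 10 = 0.3730
UCL = X̄̄ + A₂·R̄ = 6.7650 + 0.373 × 0.3730 = 6.9041

6.904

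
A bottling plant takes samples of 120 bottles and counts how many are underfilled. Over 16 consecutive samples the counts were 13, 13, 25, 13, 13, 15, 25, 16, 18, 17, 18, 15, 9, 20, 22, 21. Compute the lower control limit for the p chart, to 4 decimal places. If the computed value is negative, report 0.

p̄ = Σdᵢ / (k·n) = 273 / (16 × 120) = 0.14219
LCL = p̄ − 3·√(p̄(1−p̄)/n) = 0.14219 − 3 × 0.03188 = 0.04654

0.0465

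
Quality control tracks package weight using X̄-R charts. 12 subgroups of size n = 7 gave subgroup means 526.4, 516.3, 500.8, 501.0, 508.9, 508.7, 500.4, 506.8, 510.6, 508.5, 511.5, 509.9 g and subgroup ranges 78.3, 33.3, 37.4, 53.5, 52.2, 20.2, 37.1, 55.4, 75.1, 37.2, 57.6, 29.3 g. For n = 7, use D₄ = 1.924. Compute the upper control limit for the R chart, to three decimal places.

90.845

R̄ = (78.3 + 33.3 + 37.4 + 53.5 + 52.2 + 20.2 + 37.1 + 55.4 + 75.1 + 37.2 + 57.6 + 29.3) / 12 = 566.6000 / 12 = 47.2167
UCL_R = D₄·R̄ = 1.924 × 47.2167 = 90.8449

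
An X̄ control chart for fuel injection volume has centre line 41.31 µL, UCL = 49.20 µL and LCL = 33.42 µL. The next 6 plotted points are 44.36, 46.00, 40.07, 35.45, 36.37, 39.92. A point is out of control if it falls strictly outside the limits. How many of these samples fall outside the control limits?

All 6 points lie within [33.42, 49.20].

0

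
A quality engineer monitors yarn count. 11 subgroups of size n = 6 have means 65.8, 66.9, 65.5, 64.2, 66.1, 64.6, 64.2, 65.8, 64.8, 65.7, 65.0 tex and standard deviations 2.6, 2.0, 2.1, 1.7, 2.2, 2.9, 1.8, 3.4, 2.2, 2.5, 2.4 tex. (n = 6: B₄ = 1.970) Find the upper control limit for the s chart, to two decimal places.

4.62

s̄ = (2.6 + 2.0 + 2.1 + 1.7 + 2.2 + 2.9 + 1.8 + 3.4 + 2.2 + 2.5 + 2.4) / 11 = 2.3455
UCL_s = B₄·s̄ = 1.970 × 2.3455 = 4.6205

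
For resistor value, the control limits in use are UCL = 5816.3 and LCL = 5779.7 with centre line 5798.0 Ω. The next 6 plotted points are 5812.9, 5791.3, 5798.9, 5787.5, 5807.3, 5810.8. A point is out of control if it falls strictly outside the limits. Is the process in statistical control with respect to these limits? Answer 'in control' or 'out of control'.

in control

All 6 points lie within [5779.7, 5816.3].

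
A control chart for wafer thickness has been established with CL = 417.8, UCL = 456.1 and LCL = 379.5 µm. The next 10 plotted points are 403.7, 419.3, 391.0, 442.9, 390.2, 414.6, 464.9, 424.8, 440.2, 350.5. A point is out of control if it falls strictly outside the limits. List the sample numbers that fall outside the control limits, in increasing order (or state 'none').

Compare each point to [379.5, 456.1]: sample 7 = 464.9 > UCL; sample 10 = 350.5 < LCL.

7, 10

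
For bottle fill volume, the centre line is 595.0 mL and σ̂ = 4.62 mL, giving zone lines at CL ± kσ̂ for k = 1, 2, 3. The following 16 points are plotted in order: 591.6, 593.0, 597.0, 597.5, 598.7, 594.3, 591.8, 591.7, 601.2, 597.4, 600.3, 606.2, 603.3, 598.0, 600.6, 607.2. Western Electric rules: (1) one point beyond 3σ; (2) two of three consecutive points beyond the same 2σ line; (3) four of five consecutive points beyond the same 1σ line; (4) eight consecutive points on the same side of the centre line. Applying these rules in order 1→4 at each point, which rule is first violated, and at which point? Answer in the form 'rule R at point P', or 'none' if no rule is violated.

Zone of each point (C = within 1σ̂, B = 1σ̂–2σ̂, A = 2σ̂–3σ̂, * = beyond 3σ̂; sign = side of CL): 1:-C, 2:-C, 3:+C, 4:+C, 5:+C, 6:-C, 7:-C, 8:-C, 9:+B, 10:+C, 11:+B, 12:+A, 13:+B, 14:+C, 15:+B, 16:+A
Rule 3 (four of five consecutive points beyond the same 1σ limit) is satisfied at point 13.

rule 3 at point 13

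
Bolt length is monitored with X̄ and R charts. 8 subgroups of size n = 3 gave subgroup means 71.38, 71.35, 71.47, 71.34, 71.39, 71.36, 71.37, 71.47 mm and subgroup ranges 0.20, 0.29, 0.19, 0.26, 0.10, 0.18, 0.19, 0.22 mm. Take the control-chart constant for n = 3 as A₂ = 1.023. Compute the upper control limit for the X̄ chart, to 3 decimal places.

71.600

X̄̄ = (71.38 + 71.35 + 71.47 + 71.34 + 71.39 + 71.36 + 71.37 + 71.47) / 8 = 571.1300 / 8 = 71.3912
R̄ = (0.20 + 0.29 + 0.19 + 0.26 + 0.10 + 0.18 + 0.19 + 0.22) / 8 = 1.6300 / 8 = 0.2037
UCL = X̄̄ + A₂·R̄ = 71.3912 + 1.023 × 0.2037 = 71.5997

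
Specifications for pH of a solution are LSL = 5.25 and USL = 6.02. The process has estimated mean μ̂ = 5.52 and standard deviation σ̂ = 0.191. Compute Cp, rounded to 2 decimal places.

Cp = (USL − LSL) / (6σ̂) = (6.02 − 5.25) / (6 × 0.191) = 0.7700 / 1.1460 = 0.6719

0.67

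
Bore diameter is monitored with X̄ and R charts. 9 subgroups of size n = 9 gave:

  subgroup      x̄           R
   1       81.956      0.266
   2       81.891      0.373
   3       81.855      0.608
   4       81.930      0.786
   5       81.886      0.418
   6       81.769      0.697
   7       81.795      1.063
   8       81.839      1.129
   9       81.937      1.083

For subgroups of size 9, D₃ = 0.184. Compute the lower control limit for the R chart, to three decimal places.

R̄ = (0.266 + 0.373 + 0.608 + 0.786 + 0.418 + 0.697 + 1.063 + 1.129 + 1.083) / 9 = 6.4230 / 9 = 0.7137
LCL_R = D₃·R̄ = 0.184 × 0.7137 = 0.1313

0.131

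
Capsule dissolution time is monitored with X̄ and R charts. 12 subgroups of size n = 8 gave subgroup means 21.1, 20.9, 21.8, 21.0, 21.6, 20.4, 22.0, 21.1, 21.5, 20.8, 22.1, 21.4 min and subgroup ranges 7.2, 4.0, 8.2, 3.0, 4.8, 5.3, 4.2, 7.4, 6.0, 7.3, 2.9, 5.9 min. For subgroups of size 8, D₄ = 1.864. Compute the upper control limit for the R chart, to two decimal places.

R̄ = (7.2 + 4.0 + 8.2 + 3.0 + 4.8 + 5.3 + 4.2 + 7.4 + 6.0 + 7.3 + 2.9 + 5.9) / 12 = 66.2000 / 12 = 5.5167
UCL_R = D₄·R̄ = 1.864 × 5.5167 = 10.2831

10.28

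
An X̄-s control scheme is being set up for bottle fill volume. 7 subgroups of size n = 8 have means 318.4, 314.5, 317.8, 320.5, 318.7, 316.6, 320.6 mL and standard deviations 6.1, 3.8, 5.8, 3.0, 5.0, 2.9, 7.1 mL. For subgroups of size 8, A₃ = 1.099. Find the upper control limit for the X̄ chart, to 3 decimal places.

X̄̄ = (318.4 + 314.5 + 317.8 + 320.5 + 318.7 + 316.6 + 320.6) / 7 = 318.1571
s̄ = (6.1 + 3.8 + 5.8 + 3.0 + 5.0 + 2.9 + 7.1) / 7 = 4.8143
UCL = X̄̄ + A₃·s̄ = 318.1571 + 1.099 × 4.8143 = 323.4480

323.448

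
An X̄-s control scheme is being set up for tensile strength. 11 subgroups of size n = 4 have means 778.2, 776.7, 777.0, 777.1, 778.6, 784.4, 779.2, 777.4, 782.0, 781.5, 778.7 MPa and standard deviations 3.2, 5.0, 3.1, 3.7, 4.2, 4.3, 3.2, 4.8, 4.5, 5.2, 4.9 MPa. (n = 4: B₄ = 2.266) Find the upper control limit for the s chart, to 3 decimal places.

s̄ = (3.2 + 5.0 + 3.1 + 3.7 + 4.2 + 4.3 + 3.2 + 4.8 + 4.5 + 5.2 + 4.9) / 11 = 4.1909
UCL_s = B₄·s̄ = 2.266 × 4.1909 = 9.4966

9.497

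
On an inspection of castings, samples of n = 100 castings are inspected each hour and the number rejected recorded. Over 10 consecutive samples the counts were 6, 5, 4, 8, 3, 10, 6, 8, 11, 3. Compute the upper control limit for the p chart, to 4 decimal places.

p̄ = Σdᵢ / (k·n) = 64 / (10 × 100) = 0.06400
UCL = p̄ + 3·√(p̄(1−p̄)/n) = 0.06400 + 3 × √(0.06400×0.93600/100) = 0.06400 + 3 × 0.02448 = 0.13743

0.1374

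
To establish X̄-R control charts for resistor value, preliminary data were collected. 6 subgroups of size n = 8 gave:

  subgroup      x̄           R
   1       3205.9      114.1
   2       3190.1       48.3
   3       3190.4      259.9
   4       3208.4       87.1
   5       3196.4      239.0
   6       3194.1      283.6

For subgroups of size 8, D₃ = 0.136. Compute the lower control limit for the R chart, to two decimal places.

23.39

R̄ = (114.1 + 48.3 + 259.9 + 87.1 + 239.0 + 283.6) / 6 = 1032.0000 / 6 = 172.0000
LCL_R = D₃·R̄ = 0.136 × 172.0000 = 23.3920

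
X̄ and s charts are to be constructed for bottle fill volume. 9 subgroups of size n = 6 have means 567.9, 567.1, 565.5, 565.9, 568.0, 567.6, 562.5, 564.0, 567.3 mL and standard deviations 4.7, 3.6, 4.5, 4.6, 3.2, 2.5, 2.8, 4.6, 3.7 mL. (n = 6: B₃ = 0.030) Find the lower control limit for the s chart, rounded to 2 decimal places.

0.11

s̄ = (4.7 + 3.6 + 4.5 + 4.6 + 3.2 + 2.5 + 2.8 + 4.6 + 3.7) / 9 = 3.8000
LCL_s = B₃·s̄ = 0.030 × 3.8000 = 0.1140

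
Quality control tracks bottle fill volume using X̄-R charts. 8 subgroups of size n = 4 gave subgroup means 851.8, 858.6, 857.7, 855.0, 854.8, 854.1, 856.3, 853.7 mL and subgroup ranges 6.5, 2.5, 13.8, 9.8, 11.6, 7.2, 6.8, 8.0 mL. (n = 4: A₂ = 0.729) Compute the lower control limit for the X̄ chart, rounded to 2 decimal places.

X̄̄ = (851.8 + 858.6 + 857.7 + 855.0 + 854.8 + 854.1 + 856.3 + 853.7) / 8 = 6842.0000 / 8 = 855.2500
R̄ = (6.5 + 2.5 + 13.8 + 9.8 + 11.6 + 7.2 + 6.8 + 8.0) / 8 = 66.2000 / 8 = 8.2750
LCL = X̄̄ − A₂·R̄ = 855.2500 − 0.729 × 8.2750 = 849.2175

849.22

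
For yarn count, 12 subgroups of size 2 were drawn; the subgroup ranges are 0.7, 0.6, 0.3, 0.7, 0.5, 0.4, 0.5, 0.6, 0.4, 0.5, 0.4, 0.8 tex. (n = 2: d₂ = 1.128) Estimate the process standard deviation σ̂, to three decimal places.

0.473

R̄ = (0.7 + 0.6 + 0.3 + 0.7 + 0.5 + 0.4 + 0.5 + 0.6 + 0.4 + 0.5 + 0.4 + 0.8) / 12 = 0.5333
σ̂ = R̄ / d₂ = 0.5333 / 1.128 = 0.4728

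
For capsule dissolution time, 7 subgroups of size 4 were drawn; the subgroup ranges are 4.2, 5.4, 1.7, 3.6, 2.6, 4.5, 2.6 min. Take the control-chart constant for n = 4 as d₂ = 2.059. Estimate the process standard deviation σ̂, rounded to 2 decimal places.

R̄ = (4.2 + 5.4 + 1.7 + 3.6 + 2.6 + 4.5 + 2.6) / 7 = 3.5143
σ̂ = R̄ / d₂ = 3.5143 / 2.059 = 1.7068

1.71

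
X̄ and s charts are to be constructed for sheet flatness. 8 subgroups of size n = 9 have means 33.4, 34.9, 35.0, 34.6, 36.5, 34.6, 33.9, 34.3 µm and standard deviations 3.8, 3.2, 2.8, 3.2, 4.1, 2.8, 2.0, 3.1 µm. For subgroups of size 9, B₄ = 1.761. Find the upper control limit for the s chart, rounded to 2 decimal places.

5.50

s̄ = (3.8 + 3.2 + 2.8 + 3.2 + 4.1 + 2.8 + 2.0 + 3.1) / 8 = 3.1250
UCL_s = B₄·s̄ = 1.761 × 3.1250 = 5.5031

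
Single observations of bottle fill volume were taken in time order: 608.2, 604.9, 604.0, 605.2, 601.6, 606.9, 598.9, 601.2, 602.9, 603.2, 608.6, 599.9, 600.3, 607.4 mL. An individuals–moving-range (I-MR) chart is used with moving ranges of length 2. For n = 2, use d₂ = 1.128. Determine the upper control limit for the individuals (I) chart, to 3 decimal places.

X̄ = (608.2 + 604.9 + 604.0 + 605.2 + 601.6 + 606.9 + 598.9 + 601.2 + 602.9 + 603.2 + 608.6 + 599.9 + 600.3 + 607.4) / 14 = 603.8000
Moving ranges: 3.3, 0.9, 1.2, 3.6, 5.3, 8.0, 2.3, 1.7, 0.3, 5.4, 8.7, 0.4, 7.1; M̄R̄ = 48.2000 / 13 = 3.7077
UCL = X̄ + 3·M̄R̄/d₂ = 603.8000 + 3 × 3.7077 / 1.128 = 613.6609

613.661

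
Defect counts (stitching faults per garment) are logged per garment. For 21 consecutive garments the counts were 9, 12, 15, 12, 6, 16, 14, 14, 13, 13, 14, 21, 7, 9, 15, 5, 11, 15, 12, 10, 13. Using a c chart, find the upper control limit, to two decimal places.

c̄ = (9 + 12 + 15 + 12 + 6 + 16 + 14 + 14 + 13 + 13 + 14 + 21 + 7 + 9 + 15 + 5 + 11 + 15 + 12 + 10 + 13) / 21 = 256 / 21 = 12.1905
UCL = c̄ + 3√c̄ = 12.1905 + 3 × √12.1905 = 12.1905 + 3 × 3.4915 = 22.6649

22.66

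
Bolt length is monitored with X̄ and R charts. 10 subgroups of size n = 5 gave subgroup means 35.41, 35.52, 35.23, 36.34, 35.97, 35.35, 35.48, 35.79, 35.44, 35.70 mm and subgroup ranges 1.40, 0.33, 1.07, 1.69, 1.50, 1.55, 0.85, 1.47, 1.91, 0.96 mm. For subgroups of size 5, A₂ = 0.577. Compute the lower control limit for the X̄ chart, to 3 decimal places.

34.888

X̄̄ = (35.41 + 35.52 + 35.23 + 36.34 + 35.97 + 35.35 + 35.48 + 35.79 + 35.44 + 35.70) / 10 = 356.2300 / 10 = 35.6230
R̄ = (1.40 + 0.33 + 1.07 + 1.69 + 1.50 + 1.55 + 0.85 + 1.47 + 1.91 + 0.96) / 10 = 12.7300 / 10 = 1.2730
LCL = X̄̄ − A₂·R̄ = 35.6230 − 0.577 × 1.2730 = 34.8885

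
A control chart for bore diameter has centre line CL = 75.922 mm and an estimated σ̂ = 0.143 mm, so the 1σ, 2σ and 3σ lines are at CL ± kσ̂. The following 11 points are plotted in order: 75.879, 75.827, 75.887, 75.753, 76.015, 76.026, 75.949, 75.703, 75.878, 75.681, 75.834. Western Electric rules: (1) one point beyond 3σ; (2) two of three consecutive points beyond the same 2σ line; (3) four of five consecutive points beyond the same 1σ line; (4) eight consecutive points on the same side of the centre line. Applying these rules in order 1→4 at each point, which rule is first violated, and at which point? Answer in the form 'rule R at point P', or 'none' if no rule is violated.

none

Zone of each point (C = within 1σ̂, B = 1σ̂–2σ̂, A = 2σ̂–3σ̂, * = beyond 3σ̂; sign = side of CL): 1:-C, 2:-C, 3:-C, 4:-B, 5:+C, 6:+C, 7:+C, 8:-B, 9:-C, 10:-B, 11:-C
No rule fires across all 11 points.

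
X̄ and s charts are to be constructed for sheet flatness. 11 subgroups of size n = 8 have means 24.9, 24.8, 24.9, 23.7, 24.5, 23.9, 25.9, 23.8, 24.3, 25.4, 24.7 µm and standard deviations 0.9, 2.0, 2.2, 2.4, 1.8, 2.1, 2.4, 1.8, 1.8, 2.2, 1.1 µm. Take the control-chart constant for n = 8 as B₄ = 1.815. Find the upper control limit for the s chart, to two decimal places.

3.42

s̄ = (0.9 + 2.0 + 2.2 + 2.4 + 1.8 + 2.1 + 2.4 + 1.8 + 1.8 + 2.2 + 1.1) / 11 = 1.8818
UCL_s = B₄·s̄ = 1.815 × 1.8818 = 3.4155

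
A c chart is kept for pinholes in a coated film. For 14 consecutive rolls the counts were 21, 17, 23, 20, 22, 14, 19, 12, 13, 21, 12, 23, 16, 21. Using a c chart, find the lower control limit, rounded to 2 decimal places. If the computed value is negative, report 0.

c̄ = (21 + 17 + 23 + 20 + 22 + 14 + 19 + 12 + 13 + 21 + 12 + 23 + 16 + 21) / 14 = 254 / 14 = 18.1429
LCL = c̄ − 3√c̄ = 18.1429 − 3 × 4.2594 = 5.3645

5.36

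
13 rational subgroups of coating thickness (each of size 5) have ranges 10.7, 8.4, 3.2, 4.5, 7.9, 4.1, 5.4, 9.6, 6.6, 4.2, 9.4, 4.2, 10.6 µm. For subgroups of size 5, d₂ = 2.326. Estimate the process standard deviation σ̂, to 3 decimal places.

2.937

R̄ = (10.7 + 8.4 + 3.2 + 4.5 + 7.9 + 4.1 + 5.4 + 9.6 + 6.6 + 4.2 + 9.4 + 4.2 + 10.6) / 13 = 6.8308
σ̂ = R̄ / d₂ = 6.8308 / 2.326 = 2.9367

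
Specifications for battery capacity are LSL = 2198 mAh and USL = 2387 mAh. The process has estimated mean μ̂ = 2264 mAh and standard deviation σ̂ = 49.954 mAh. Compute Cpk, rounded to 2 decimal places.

Cpu = (USL − μ̂) / (3σ̂) = (2387 − 2264) / (3 × 49.954) = 0.8208; Cpl = (μ̂ − LSL) / (3σ̂) = (2264 − 2198) / (3 × 49.954) = 0.4404; Cpk = min(Cpu, Cpl) = 0.4404

0.44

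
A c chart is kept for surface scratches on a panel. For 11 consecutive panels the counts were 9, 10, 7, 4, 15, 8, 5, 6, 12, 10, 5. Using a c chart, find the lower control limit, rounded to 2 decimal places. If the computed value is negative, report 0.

c̄ = (9 + 10 + 7 + 4 + 15 + 8 + 5 + 6 + 12 + 10 + 5) / 11 = 91 / 11 = 8.2727
LCL = c̄ − 3√c̄ = 8.2727 − 3 × 2.8762 = -0.3560 → 0 (cannot be negative)

0.00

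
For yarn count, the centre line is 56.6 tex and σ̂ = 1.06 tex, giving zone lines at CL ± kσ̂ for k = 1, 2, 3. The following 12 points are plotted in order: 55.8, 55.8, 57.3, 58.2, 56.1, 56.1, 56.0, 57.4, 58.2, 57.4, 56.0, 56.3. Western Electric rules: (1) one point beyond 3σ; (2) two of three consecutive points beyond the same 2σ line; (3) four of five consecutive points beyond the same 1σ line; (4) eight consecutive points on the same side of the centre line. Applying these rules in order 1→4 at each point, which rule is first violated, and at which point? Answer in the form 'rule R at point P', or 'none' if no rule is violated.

none

Zone of each point (C = within 1σ̂, B = 1σ̂–2σ̂, A = 2σ̂–3σ̂, * = beyond 3σ̂; sign = side of CL): 1:-C, 2:-C, 3:+C, 4:+B, 5:-C, 6:-C, 7:-C, 8:+C, 9:+B, 10:+C, 11:-C, 12:-C
No rule fires across all 12 points.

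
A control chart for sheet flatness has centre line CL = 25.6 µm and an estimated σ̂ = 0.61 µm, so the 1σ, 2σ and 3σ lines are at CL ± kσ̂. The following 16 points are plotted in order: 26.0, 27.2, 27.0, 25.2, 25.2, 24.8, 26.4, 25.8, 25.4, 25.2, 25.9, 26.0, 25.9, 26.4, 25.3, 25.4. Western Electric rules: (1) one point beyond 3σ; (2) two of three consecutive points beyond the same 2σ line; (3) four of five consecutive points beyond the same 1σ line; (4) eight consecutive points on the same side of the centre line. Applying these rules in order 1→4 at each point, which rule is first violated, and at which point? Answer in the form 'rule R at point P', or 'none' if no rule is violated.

rule 2 at point 3

Zone of each point (C = within 1σ̂, B = 1σ̂–2σ̂, A = 2σ̂–3σ̂, * = beyond 3σ̂; sign = side of CL): 1:+C, 2:+A, 3:+A, 4:-C, 5:-C, 6:-B, 7:+B, 8:+C, 9:-C, 10:-C, 11:+C, 12:+C, 13:+C, 14:+B, 15:-C, 16:-C
Rule 2 (two of three consecutive points beyond the same 2σ limit) is satisfied at point 3.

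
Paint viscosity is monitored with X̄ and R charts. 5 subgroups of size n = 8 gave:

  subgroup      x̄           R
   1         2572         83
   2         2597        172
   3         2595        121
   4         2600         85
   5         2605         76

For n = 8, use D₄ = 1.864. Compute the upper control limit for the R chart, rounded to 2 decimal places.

200.19

R̄ = (83 + 172 + 121 + 85 + 76) / 5 = 537.0000 / 5 = 107.4000
UCL_R = D₄·R̄ = 1.864 × 107.4000 = 200.1936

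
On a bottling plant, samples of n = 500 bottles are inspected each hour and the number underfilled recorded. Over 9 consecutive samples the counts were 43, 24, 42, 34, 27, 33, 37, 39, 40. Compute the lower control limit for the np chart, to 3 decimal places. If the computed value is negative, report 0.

18.229

p̄ = Σdᵢ / (k·n) = 319 / (9 × 500) = 0.07089
LCL = np̄ − 3·√(np̄(1−p̄)) = 35.4444 − 3 × 5.7386 = 18.2286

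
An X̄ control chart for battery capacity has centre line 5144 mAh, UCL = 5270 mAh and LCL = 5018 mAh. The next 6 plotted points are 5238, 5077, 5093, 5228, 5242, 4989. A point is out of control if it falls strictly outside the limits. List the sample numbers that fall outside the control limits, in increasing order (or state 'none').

6

Compare each point to [5018, 5270]: sample 6 = 4989 < LCL.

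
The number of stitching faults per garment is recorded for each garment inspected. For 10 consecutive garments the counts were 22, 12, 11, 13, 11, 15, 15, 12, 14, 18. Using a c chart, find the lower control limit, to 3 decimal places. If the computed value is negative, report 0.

2.955

c̄ = (22 + 12 + 11 + 13 + 11 + 15 + 15 + 12 + 14 + 18) / 10 = 143 / 10 = 14.3000
LCL = c̄ − 3√c̄ = 14.3000 − 3 × 3.7815 = 2.9554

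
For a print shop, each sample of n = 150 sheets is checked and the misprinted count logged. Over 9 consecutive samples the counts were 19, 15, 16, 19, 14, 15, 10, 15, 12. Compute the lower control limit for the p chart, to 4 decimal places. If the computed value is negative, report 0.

0.0265

p̄ = Σdᵢ / (k·n) = 135 / (9 × 150) = 0.10000
LCL = p̄ − 3·√(p̄(1−p̄)/n) = 0.10000 − 3 × 0.02449 = 0.02652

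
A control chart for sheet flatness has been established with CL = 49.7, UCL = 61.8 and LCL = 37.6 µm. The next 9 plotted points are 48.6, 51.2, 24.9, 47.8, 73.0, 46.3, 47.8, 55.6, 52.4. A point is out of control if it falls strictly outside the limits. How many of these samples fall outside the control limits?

2

Compare each point to [37.6, 61.8]: sample 3 = 24.9 < LCL; sample 5 = 73.0 > UCL.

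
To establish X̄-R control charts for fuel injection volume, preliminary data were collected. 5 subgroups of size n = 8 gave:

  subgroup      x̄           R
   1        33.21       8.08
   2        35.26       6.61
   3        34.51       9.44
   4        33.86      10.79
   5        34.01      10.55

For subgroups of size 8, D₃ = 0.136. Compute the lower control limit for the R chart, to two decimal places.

1.24

R̄ = (8.08 + 6.61 + 9.44 + 10.79 + 10.55) / 5 = 45.4700 / 5 = 9.0940
LCL_R = D₃·R̄ = 0.136 × 9.0940 = 1.2368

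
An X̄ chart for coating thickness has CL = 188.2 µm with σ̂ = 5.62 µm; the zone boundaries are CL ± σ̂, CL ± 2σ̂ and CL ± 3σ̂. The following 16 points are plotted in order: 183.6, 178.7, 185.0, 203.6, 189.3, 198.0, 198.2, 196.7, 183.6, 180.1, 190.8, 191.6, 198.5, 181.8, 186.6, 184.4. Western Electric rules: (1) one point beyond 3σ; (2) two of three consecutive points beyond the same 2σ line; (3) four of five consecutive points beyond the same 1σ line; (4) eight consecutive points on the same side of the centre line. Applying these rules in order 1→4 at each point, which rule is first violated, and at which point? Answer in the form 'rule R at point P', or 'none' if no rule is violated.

rule 3 at point 8

Zone of each point (C = within 1σ̂, B = 1σ̂–2σ̂, A = 2σ̂–3σ̂, * = beyond 3σ̂; sign = side of CL): 1:-C, 2:-B, 3:-C, 4:+A, 5:+C, 6:+B, 7:+B, 8:+B, 9:-C, 10:-B, 11:+C, 12:+C, 13:+B, 14:-B, 15:-C, 16:-C
Rule 3 (four of five consecutive points beyond the same 1σ limit) is satisfied at point 8.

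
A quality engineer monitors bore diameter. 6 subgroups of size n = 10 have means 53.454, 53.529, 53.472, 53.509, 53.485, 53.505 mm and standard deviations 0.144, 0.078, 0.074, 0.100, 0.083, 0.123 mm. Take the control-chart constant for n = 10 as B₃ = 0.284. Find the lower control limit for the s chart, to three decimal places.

0.028

s̄ = (0.144 + 0.078 + 0.074 + 0.100 + 0.083 + 0.123) / 6 = 0.1003
LCL_s = B₃·s̄ = 0.284 × 0.1003 = 0.0285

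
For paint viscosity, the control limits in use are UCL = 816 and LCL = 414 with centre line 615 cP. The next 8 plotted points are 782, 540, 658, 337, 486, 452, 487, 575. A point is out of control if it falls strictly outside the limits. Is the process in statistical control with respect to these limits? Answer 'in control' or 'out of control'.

out of control

Compare each point to [414, 816]: sample 4 = 337 < LCL.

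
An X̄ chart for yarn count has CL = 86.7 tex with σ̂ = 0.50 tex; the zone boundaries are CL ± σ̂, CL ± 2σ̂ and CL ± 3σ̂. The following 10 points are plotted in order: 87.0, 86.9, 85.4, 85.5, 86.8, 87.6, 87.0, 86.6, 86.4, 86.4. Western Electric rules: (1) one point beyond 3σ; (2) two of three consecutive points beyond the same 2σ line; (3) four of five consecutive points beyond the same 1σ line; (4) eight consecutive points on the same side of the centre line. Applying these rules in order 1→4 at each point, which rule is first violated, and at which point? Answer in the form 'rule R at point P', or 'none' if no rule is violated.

rule 2 at point 4

Zone of each point (C = within 1σ̂, B = 1σ̂–2σ̂, A = 2σ̂–3σ̂, * = beyond 3σ̂; sign = side of CL): 1:+C, 2:+C, 3:-A, 4:-A, 5:+C, 6:+B, 7:+C, 8:-C, 9:-C, 10:-C
Rule 2 (two of three consecutive points beyond the same 2σ limit) is satisfied at point 4.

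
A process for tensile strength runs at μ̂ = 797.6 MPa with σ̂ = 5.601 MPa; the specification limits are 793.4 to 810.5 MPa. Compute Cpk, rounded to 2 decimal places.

0.25

Cpu = (USL − μ̂) / (3σ̂) = (810.5 − 797.6) / (3 × 5.601) = 0.7677; Cpl = (μ̂ − LSL) / (3σ̂) = (797.6 − 793.4) / (3 × 5.601) = 0.2500; Cpk = min(Cpu, Cpl) = 0.2500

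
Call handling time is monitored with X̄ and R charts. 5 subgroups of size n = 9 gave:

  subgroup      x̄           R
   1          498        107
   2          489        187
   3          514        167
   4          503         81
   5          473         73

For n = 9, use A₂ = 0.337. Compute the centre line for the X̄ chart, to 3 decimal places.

X̄̄ = (498 + 489 + 514 + 503 + 473) / 5 = 2477.0000 / 5 = 495.4000
CL = X̄̄ = 495.4000

495.400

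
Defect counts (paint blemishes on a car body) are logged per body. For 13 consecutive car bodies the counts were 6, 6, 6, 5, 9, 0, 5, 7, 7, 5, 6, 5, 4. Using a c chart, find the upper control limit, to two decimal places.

12.47

c̄ = (6 + 6 + 6 + 5 + 9 + 0 + 5 + 7 + 7 + 5 + 6 + 5 + 4) / 13 = 71 / 13 = 5.4615
UCL = c̄ + 3√c̄ = 5.4615 + 3 × √5.4615 = 5.4615 + 3 × 2.3370 = 12.4725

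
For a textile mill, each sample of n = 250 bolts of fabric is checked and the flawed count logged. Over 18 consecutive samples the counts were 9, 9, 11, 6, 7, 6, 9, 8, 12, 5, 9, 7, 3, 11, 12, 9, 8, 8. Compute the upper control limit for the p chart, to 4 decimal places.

0.0671

p̄ = Σdᵢ / (k·n) = 149 / (18 × 250) = 0.03311
UCL = p̄ + 3·√(p̄(1−p̄)/n) = 0.03311 + 3 × √(0.03311×0.96689/250) = 0.03311 + 3 × 0.01132 = 0.06706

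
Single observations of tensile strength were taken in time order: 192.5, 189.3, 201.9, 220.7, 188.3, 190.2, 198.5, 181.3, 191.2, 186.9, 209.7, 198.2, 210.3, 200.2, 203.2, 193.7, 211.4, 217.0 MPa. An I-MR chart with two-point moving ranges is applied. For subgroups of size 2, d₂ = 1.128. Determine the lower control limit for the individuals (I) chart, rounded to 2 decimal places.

167.71

X̄ = (192.5 + 189.3 + 201.9 + 220.7 + 188.3 + 190.2 + 198.5 + 181.3 + 191.2 + 186.9 + 209.7 + 198.2 + 210.3 + 200.2 + 203.2 + 193.7 + 211.4 + 217.0) / 18 = 199.1389
Moving ranges: 3.2, 12.6, 18.8, 32.4, 1.9, 8.3, 17.2, 9.9, 4.3, 22.8, 11.5, 12.1, 10.1, 3.0, 9.5, 17.7, 5.6; M̄R̄ = 200.9000 / 17 = 11.8176
LCL = X̄ − 3·M̄R̄/d₂ = 199.1389 − 3 × 11.8176 / 1.128 = 167.7090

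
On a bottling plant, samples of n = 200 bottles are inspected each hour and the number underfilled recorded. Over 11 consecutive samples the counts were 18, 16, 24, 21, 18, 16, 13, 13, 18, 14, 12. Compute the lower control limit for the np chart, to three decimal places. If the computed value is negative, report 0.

p̄ = Σdᵢ / (k·n) = 183 / (11 × 200) = 0.08318
LCL = np̄ − 3·√(np̄(1−p̄)) = 16.6364 − 3 × 3.9054 = 4.9200

4.920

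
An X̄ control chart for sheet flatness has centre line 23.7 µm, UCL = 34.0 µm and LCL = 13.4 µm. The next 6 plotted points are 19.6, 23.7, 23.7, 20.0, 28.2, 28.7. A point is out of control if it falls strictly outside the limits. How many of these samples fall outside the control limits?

All 6 points lie within [13.4, 34.0].

0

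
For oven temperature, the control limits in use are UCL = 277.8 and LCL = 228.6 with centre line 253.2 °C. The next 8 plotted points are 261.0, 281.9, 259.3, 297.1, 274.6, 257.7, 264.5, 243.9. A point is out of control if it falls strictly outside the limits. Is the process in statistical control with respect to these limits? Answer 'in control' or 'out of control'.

Compare each point to [228.6, 277.8]: sample 2 = 281.9 > UCL; sample 4 = 297.1 > UCL.

out of control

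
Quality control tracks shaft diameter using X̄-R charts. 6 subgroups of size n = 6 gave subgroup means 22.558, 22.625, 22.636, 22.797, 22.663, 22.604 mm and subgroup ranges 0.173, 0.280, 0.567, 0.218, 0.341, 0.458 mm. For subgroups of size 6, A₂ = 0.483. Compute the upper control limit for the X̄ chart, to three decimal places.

22.811

X̄̄ = (22.558 + 22.625 + 22.636 + 22.797 + 22.663 + 22.604) / 6 = 135.8830 / 6 = 22.6472
R̄ = (0.173 + 0.280 + 0.567 + 0.218 + 0.341 + 0.458) / 6 = 2.0370 / 6 = 0.3395
UCL = X̄̄ + A₂·R̄ = 22.6472 + 0.483 × 0.3395 = 22.8111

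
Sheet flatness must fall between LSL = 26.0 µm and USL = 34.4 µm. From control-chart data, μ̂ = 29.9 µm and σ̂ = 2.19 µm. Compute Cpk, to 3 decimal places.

0.594

Cpu = (USL − μ̂) / (3σ̂) = (34.4 − 29.9) / (3 × 2.19) = 0.6849; Cpl = (μ̂ − LSL) / (3σ̂) = (29.9 − 26.0) / (3 × 2.19) = 0.5936; Cpk = min(Cpu, Cpl) = 0.5936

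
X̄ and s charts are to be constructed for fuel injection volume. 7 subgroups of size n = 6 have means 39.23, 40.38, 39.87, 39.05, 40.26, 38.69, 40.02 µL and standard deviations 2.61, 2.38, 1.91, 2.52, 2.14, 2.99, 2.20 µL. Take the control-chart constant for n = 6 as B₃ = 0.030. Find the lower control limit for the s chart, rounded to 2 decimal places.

s̄ = (2.61 + 2.38 + 1.91 + 2.52 + 2.14 + 2.99 + 2.20) / 7 = 2.3929
LCL_s = B₃·s̄ = 0.030 × 2.3929 = 0.0718

0.07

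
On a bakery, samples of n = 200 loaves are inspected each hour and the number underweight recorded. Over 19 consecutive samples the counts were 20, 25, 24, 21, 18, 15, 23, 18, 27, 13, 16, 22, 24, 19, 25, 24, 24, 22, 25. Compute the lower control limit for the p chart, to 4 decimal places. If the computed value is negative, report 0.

0.0411

p̄ = Σdᵢ / (k·n) = 405 / (19 × 200) = 0.10658
LCL = p̄ − 3·√(p̄(1−p̄)/n) = 0.10658 − 3 × 0.02182 = 0.04112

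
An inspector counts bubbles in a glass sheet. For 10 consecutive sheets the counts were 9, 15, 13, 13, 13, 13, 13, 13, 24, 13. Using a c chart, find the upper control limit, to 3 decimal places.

c̄ = (9 + 15 + 13 + 13 + 13 + 13 + 13 + 13 + 24 + 13) / 10 = 139 / 10 = 13.9000
UCL = c̄ + 3√c̄ = 13.9000 + 3 × √13.9000 = 13.9000 + 3 × 3.7283 = 25.0848

25.085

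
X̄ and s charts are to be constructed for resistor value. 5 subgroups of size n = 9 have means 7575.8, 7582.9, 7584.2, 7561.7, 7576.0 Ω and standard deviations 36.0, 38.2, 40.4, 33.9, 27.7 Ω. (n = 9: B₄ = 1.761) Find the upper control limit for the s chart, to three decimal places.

s̄ = (36.0 + 38.2 + 40.4 + 33.9 + 27.7) / 5 = 35.2400
UCL_s = B₄·s̄ = 1.761 × 35.2400 = 62.0576

62.058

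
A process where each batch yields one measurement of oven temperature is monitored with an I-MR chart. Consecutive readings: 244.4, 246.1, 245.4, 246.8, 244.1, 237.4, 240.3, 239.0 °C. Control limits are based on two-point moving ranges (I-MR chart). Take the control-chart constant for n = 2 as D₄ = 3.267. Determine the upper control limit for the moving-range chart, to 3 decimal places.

Moving ranges: 1.7, 0.7, 1.4, 2.7, 6.7, 2.9, 1.3; M̄R̄ = 17.4000 / 7 = 2.4857
UCL_MR = D₄·M̄R̄ = 3.267 × 2.4857 = 8.1208

8.121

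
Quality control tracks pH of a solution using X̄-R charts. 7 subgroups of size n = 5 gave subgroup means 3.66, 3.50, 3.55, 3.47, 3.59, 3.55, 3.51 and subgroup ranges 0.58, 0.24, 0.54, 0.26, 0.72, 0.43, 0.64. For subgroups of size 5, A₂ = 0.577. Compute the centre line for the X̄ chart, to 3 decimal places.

3.547

X̄̄ = (3.66 + 3.50 + 3.55 + 3.47 + 3.59 + 3.55 + 3.51) / 7 = 24.8300 / 7 = 3.5471
CL = X̄̄ = 3.5471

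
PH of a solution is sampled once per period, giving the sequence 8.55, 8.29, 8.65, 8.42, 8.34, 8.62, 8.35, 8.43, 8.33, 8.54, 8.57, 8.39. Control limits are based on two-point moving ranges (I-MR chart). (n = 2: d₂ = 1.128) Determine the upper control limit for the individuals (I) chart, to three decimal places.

X̄ = (8.55 + 8.29 + 8.65 + 8.42 + 8.34 + 8.62 + 8.35 + 8.43 + 8.33 + 8.54 + 8.57 + 8.39) / 12 = 8.4567
Moving ranges: 0.26, 0.36, 0.23, 0.08, 0.28, 0.27, 0.08, 0.10, 0.21, 0.03, 0.18; M̄R̄ = 2.0800 / 11 = 0.1891
UCL = X̄ + 3·M̄R̄/d₂ = 8.4567 + 3 × 0.1891 / 1.128 = 8.9596

8.960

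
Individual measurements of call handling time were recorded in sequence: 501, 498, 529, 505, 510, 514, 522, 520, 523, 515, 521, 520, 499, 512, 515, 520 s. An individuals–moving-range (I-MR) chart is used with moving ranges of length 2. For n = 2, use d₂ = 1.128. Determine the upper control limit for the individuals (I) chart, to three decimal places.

X̄ = (501 + 498 + 529 + 505 + 510 + 514 + 522 + 520 + 523 + 515 + 521 + 520 + 499 + 512 + 515 + 520) / 16 = 514.0000
Moving ranges: 3, 31, 24, 5, 4, 8, 2, 3, 8, 6, 1, 21, 13, 3, 5; M̄R̄ = 137.0000 / 15 = 9.1333
UCL = X̄ + 3·M̄R̄/d₂ = 514.0000 + 3 × 9.1333 / 1.128 = 538.2908

538.291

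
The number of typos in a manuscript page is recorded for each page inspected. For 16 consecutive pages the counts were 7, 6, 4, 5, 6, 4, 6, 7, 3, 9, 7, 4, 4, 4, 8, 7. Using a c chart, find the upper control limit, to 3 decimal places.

c̄ = (7 + 6 + 4 + 5 + 6 + 4 + 6 + 7 + 3 + 9 + 7 + 4 + 4 + 4 + 8 + 7) / 16 = 91 / 16 = 5.6875
UCL = c̄ + 3√c̄ = 5.6875 + 3 × √5.6875 = 5.6875 + 3 × 2.3848 = 12.8420

12.842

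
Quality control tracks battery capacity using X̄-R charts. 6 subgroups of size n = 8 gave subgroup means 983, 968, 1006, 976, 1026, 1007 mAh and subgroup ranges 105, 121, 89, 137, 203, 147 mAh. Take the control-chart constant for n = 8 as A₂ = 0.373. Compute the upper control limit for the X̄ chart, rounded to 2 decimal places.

1044.19

X̄̄ = (983 + 968 + 1006 + 976 + 1026 + 1007) / 6 = 5966.0000 / 6 = 994.3333
R̄ = (105 + 121 + 89 + 137 + 203 + 147) / 6 = 802.0000 / 6 = 133.6667
UCL = X̄̄ + A₂·R̄ = 994.3333 + 0.373 × 133.6667 = 1044.1910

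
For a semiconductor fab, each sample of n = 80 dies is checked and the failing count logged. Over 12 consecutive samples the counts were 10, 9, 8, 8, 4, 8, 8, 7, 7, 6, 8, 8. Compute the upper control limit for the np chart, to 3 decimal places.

15.443

p̄ = Σdᵢ / (k·n) = 91 / (12 × 80) = 0.09479
UCL = np̄ + 3·√(np̄(1−p̄)) = 7.5833 + 3 × √(7.5833×0.90521) = 7.5833 + 3 × 2.6200 = 15.4434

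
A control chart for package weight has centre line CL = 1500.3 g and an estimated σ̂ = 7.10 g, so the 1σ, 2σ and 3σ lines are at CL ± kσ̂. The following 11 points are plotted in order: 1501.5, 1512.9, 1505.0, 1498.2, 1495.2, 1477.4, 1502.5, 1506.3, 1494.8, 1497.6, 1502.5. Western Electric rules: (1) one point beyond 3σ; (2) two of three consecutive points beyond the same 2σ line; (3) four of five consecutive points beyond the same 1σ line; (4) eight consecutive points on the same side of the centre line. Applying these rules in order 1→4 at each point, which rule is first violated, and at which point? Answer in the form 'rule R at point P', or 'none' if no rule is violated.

Zone of each point (C = within 1σ̂, B = 1σ̂–2σ̂, A = 2σ̂–3σ̂, * = beyond 3σ̂; sign = side of CL): 1:+C, 2:+B, 3:+C, 4:-C, 5:-C, 6:-*, 7:+C, 8:+C, 9:-C, 10:-C, 11:+C
Rule 1 (one point beyond the 3σ limits) is satisfied at point 6.

rule 1 at point 6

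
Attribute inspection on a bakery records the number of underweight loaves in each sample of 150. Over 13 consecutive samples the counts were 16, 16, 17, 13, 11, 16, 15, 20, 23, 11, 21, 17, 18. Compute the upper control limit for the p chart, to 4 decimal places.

p̄ = Σdᵢ / (k·n) = 214 / (13 × 150) = 0.10974
UCL = p̄ + 3·√(p̄(1−p̄)/n) = 0.10974 + 3 × √(0.10974×0.89026/150) = 0.10974 + 3 × 0.02552 = 0.18631

0.1863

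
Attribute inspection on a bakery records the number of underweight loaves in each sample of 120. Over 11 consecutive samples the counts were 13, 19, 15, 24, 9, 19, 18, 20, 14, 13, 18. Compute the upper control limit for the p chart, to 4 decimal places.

0.2323

p̄ = Σdᵢ / (k·n) = 182 / (11 × 120) = 0.13788
UCL = p̄ + 3·√(p̄(1−p̄)/n) = 0.13788 + 3 × √(0.13788×0.86212/120) = 0.13788 + 3 × 0.03147 = 0.23230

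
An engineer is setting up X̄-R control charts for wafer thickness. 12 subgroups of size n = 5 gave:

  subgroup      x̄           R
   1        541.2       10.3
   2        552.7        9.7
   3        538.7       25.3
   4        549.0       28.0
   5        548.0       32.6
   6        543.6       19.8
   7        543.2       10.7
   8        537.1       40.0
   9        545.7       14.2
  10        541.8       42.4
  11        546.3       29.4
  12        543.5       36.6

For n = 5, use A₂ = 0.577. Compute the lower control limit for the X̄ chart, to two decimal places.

X̄̄ = (541.2 + 552.7 + 538.7 + 549.0 + 548.0 + 543.6 + 543.2 + 537.1 + 545.7 + 541.8 + 546.3 + 543.5) / 12 = 6530.8000 / 12 = 544.2333
R̄ = (10.3 + 9.7 + 25.3 + 28.0 + 32.6 + 19.8 + 10.7 + 40.0 + 14.2 + 42.4 + 29.4 + 36.6) / 12 = 299.0000 / 12 = 24.9167
LCL = X̄̄ − A₂·R̄ = 544.2333 − 0.577 × 24.9167 = 529.8564

529.86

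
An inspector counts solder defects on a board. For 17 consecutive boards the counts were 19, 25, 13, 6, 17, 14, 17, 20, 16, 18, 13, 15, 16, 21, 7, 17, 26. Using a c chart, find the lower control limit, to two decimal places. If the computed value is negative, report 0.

4.30

c̄ = (19 + 25 + 13 + 6 + 17 + 14 + 17 + 20 + 16 + 18 + 13 + 15 + 16 + 21 + 7 + 17 + 26) / 17 = 280 / 17 = 16.4706
LCL = c̄ − 3√c̄ = 16.4706 − 3 × 4.0584 = 4.2954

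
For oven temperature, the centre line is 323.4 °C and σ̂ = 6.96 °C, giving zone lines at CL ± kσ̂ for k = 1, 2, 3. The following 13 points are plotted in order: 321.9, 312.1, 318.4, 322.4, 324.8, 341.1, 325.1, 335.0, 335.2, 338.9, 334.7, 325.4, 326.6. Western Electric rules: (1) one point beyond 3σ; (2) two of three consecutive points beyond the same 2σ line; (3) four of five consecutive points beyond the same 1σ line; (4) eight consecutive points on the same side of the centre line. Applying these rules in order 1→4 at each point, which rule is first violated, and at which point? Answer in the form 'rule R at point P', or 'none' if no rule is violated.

rule 3 at point 10

Zone of each point (C = within 1σ̂, B = 1σ̂–2σ̂, A = 2σ̂–3σ̂, * = beyond 3σ̂; sign = side of CL): 1:-C, 2:-B, 3:-C, 4:-C, 5:+C, 6:+A, 7:+C, 8:+B, 9:+B, 10:+A, 11:+B, 12:+C, 13:+C
Rule 3 (four of five consecutive points beyond the same 1σ limit) is satisfied at point 10.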